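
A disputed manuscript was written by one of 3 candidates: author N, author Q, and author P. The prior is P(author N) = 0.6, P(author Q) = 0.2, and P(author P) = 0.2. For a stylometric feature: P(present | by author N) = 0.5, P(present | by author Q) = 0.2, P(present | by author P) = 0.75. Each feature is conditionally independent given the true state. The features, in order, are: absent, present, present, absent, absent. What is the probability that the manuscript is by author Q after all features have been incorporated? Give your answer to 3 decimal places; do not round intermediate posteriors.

After 'absent': normaliser = 0.5·0.6000 + 0.8·0.2000 + 0.25·0.2000; P(author N) ≈ 0.5882, P(author Q) ≈ 0.3137, P(author P) ≈ 0.0980
After 'present': normaliser = 0.5·0.5882 + 0.2·0.3137 + 0.75·0.0980; P(author N) ≈ 0.6834, P(author Q) ≈ 0.1458, P(author P) ≈ 0.1708
After 'present': normaliser = 0.5·0.6834 + 0.2·0.1458 + 0.75·0.1708; P(author N) ≈ 0.6848, P(author Q) ≈ 0.0584, P(author P) ≈ 0.2568
After 'absent': normaliser = 0.5·0.6848 + 0.8·0.0584 + 0.25·0.2568; P(author N) ≈ 0.7553, P(author Q) ≈ 0.1031, P(author P) ≈ 0.1416
After 'absent': normaliser = 0.5·0.7553 + 0.8·0.1031 + 0.25·0.1416; P(author N) ≈ 0.7621, P(author Q) ≈ 0.1665, P(author P) ≈ 0.0714

0.166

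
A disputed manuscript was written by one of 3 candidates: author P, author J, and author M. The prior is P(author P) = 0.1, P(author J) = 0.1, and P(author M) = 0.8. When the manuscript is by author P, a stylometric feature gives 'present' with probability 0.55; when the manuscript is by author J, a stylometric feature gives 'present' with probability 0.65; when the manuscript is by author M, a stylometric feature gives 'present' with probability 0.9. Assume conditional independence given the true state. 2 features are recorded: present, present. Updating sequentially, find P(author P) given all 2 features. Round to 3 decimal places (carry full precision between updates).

Apply Bayes' rule sequentially, carrying P(author P) forward.
After 'present': normaliser = 0.55·0.1000 + 0.65·0.1000 + 0.9·0.8000; P(author P) ≈ 0.0655, P(author J) ≈ 0.0774, P(author M) ≈ 0.8571
After 'present': normaliser = 0.55·0.0655 + 0.65·0.0774 + 0.9·0.8571; P(author P) ≈ 0.0420, P(author J) ≈ 0.0586, P(author M) ≈ 0.8994

0.042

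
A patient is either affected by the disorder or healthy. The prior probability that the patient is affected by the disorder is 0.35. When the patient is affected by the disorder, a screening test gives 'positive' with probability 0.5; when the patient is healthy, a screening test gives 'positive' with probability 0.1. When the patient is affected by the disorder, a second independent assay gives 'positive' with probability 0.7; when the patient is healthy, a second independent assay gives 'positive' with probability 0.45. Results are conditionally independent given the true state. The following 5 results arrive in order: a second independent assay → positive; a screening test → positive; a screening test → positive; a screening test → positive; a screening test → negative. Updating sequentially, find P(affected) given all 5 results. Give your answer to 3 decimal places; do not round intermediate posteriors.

0.983

Apply Bayes' rule sequentially, carrying P(affected) forward.
After a second independent assay='positive': P(affected) = 0.7·0.3500 / (0.7·0.3500 + 0.45·0.6500) ≈ 0.4558
After a screening test='positive': P(affected) = 0.5·0.4558 / (0.5·0.4558 + 0.1·0.5442) ≈ 0.8072
After a screening test='positive': P(affected) = 0.5·0.8072 / (0.5·0.8072 + 0.1·0.1928) ≈ 0.9544
After a screening test='positive': P(affected) = 0.5·0.9544 / (0.5·0.9544 + 0.1·0.0456) ≈ 0.9905
After a screening test='negative': P(affected) = 0.5·0.9905 / (0.5·0.9905 + 0.9·0.0095) ≈ 0.9831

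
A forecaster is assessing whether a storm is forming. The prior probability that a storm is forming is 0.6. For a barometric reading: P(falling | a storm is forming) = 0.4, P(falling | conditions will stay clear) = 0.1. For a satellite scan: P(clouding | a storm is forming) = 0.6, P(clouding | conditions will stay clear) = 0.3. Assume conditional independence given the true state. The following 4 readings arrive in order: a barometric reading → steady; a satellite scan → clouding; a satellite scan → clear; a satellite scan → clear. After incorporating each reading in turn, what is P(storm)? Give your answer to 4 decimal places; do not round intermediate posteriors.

0.3951

After a barometric reading='steady': P(storm) = 0.6·0.6000 / (0.6·0.6000 + 0.9·0.4000) ≈ 0.5000
After a satellite scan='clouding': P(storm) = 0.6·0.5000 / (0.6·0.5000 + 0.3·0.5000) ≈ 0.6667
After a satellite scan='clear': P(storm) = 0.4·0.6667 / (0.4·0.6667 + 0.7·0.3333) ≈ 0.5333
After a satellite scan='clear': P(storm) = 0.4·0.5333 / (0.4·0.5333 + 0.7·0.4667) ≈ 0.3951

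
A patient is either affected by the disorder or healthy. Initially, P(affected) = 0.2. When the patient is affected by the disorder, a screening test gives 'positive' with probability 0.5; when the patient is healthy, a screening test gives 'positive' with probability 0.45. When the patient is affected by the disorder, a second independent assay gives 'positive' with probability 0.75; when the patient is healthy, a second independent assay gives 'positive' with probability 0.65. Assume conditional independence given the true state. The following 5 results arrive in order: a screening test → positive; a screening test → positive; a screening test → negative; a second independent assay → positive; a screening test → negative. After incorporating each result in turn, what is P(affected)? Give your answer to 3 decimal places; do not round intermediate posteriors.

0.227

After a screening test='positive': P(affected) = 0.5·0.2000 / (0.5·0.2000 + 0.45·0.8000) ≈ 0.2174
After a screening test='positive': P(affected) = 0.5·0.2174 / (0.5·0.2174 + 0.45·0.7826) ≈ 0.2358
After a screening test='negative': P(affected) = 0.5·0.2358 / (0.5·0.2358 + 0.55·0.7642) ≈ 0.2191
After a second independent assay='positive': P(affected) = 0.75·0.2191 / (0.75·0.2191 + 0.65·0.7809) ≈ 0.2446
After a screening test='negative': P(affected) = 0.5·0.2446 / (0.5·0.2446 + 0.55·0.7554) ≈ 0.2274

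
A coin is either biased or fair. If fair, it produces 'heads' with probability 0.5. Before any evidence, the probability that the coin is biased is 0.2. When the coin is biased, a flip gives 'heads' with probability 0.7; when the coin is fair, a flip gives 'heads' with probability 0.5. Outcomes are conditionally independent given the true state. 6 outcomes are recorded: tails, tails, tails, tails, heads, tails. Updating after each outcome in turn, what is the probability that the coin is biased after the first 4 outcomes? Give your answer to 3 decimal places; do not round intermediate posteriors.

After 'tails': P(biased) = 0.3·0.2000 / (0.3·0.2000 + 0.5·0.8000) ≈ 0.1304
After 'tails': P(biased) = 0.3·0.1304 / (0.3·0.1304 + 0.5·0.8696) ≈ 0.0826
After 'tails': P(biased) = 0.3·0.0826 / (0.3·0.0826 + 0.5·0.9174) ≈ 0.0512
After 'tails': P(biased) = 0.3·0.0512 / (0.3·0.0512 + 0.5·0.9488) ≈ 0.0314

0.031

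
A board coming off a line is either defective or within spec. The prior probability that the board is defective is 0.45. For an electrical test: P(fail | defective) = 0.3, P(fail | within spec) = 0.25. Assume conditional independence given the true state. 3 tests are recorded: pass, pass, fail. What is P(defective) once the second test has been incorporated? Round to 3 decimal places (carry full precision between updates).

Each posterior becomes the prior for the next update.
After 'pass': P(defective) = 0.7·0.4500 / (0.7·0.4500 + 0.75·0.5500) ≈ 0.4330
After 'pass': P(defective) = 0.7·0.4330 / (0.7·0.4330 + 0.75·0.5670) ≈ 0.4161

0.416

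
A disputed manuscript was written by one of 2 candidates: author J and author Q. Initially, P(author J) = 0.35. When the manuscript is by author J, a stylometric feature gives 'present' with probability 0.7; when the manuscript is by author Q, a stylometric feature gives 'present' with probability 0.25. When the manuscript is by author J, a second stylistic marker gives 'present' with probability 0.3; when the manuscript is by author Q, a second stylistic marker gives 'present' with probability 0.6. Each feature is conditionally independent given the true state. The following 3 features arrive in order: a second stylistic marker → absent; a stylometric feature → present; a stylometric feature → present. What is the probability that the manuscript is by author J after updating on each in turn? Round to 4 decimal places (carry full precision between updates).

0.8808

Each posterior becomes the prior for the next update.
After a second stylistic marker='absent': P(author J) = 0.7·0.3500 / (0.7·0.3500 + 0.4·0.6500) ≈ 0.4851
After a stylometric feature='present': P(author J) = 0.7·0.4851 / (0.7·0.4851 + 0.25·0.5149) ≈ 0.7252
After a stylometric feature='present': P(author J) = 0.7·0.7252 / (0.7·0.7252 + 0.25·0.2748) ≈ 0.8808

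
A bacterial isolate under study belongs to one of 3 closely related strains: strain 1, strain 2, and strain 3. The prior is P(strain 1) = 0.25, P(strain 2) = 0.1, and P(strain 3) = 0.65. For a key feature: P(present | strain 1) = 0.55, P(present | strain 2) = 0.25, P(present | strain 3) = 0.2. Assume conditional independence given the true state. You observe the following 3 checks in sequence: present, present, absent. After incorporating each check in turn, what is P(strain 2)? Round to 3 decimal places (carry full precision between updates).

0.079

After 'present': normaliser = 0.55·0.2500 + 0.25·0.1000 + 0.2·0.6500; P(strain 1) ≈ 0.4701, P(strain 2) ≈ 0.0855, P(strain 3) ≈ 0.4444
After 'present': normaliser = 0.55·0.4701 + 0.25·0.0855 + 0.2·0.4444; P(strain 1) ≈ 0.7010, P(strain 2) ≈ 0.0579, P(strain 3) ≈ 0.2410
After 'absent': normaliser = 0.45·0.7010 + 0.75·0.0579 + 0.8·0.2410; P(strain 1) ≈ 0.5718, P(strain 2) ≈ 0.0788, P(strain 3) ≈ 0.3495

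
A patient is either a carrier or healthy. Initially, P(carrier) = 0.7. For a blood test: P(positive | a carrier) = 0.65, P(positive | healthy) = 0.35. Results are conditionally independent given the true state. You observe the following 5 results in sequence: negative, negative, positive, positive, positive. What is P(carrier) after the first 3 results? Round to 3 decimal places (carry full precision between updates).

After 'negative': P(carrier) = 0.35·0.7000 / (0.35·0.7000 + 0.65·0.3000) ≈ 0.5568
After 'negative': P(carrier) = 0.35·0.5568 / (0.35·0.5568 + 0.65·0.4432) ≈ 0.4035
After 'positive': P(carrier) = 0.65·0.4035 / (0.65·0.4035 + 0.35·0.5965) ≈ 0.5568

0.557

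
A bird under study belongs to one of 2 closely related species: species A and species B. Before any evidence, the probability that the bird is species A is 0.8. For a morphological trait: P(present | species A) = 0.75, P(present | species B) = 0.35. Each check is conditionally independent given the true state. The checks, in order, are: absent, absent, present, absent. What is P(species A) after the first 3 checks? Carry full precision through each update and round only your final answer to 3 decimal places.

0.559

After 'absent': P(species A) = 0.25·0.8000 / (0.25·0.8000 + 0.65·0.2000) ≈ 0.6061
After 'absent': P(species A) = 0.25·0.6061 / (0.25·0.6061 + 0.65·0.3939) ≈ 0.3717
After 'present': P(species A) = 0.75·0.3717 / (0.75·0.3717 + 0.35·0.6283) ≈ 0.5591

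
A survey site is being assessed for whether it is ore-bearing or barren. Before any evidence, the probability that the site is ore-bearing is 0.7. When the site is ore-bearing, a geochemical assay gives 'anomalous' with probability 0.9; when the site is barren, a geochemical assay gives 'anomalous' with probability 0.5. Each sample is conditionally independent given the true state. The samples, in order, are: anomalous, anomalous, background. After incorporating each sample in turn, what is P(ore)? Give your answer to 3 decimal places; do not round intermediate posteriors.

Apply Bayes' rule sequentially, carrying P(ore) forward.
After 'anomalous': P(ore) = 0.9·0.7000 / (0.9·0.7000 + 0.5·0.3000) ≈ 0.8077
After 'anomalous': P(ore) = 0.9·0.8077 / (0.9·0.8077 + 0.5·0.1923) ≈ 0.8832
After 'background': P(ore) = 0.1·0.8832 / (0.1·0.8832 + 0.5·0.1168) ≈ 0.6019

0.602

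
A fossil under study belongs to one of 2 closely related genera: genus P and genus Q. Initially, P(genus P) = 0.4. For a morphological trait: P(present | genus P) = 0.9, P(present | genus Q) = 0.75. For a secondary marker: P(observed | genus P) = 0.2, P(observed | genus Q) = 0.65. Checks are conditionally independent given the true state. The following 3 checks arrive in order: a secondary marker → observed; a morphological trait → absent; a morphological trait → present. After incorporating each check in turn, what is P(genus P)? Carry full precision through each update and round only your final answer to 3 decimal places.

After a secondary marker='observed': P(genus P) = 0.2·0.4000 / (0.2·0.4000 + 0.65·0.6000) ≈ 0.1702
After a morphological trait='absent': P(genus P) = 0.1·0.1702 / (0.1·0.1702 + 0.25·0.8298) ≈ 0.0758
After a morphological trait='present': P(genus P) = 0.9·0.0758 / (0.9·0.0758 + 0.75·0.9242) ≈ 0.0896

0.090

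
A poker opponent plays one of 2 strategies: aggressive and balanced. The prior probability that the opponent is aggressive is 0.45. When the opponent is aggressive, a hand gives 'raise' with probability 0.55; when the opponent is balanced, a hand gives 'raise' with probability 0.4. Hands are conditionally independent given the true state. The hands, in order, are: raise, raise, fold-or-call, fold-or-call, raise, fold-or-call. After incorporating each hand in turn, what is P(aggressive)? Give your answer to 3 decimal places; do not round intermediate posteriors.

0.473

After 'raise': P(aggressive) = 0.55·0.4500 / (0.55·0.4500 + 0.4·0.5500) ≈ 0.5294
After 'raise': P(aggressive) = 0.55·0.5294 / (0.55·0.5294 + 0.4·0.4706) ≈ 0.6074
After 'fold-or-call': P(aggressive) = 0.45·0.6074 / (0.45·0.6074 + 0.6·0.3926) ≈ 0.5371
After 'fold-or-call': P(aggressive) = 0.45·0.5371 / (0.45·0.5371 + 0.6·0.4629) ≈ 0.4653
After 'raise': P(aggressive) = 0.55·0.4653 / (0.55·0.4653 + 0.4·0.5347) ≈ 0.5447
After 'fold-or-call': P(aggressive) = 0.45·0.5447 / (0.45·0.5447 + 0.6·0.4553) ≈ 0.4729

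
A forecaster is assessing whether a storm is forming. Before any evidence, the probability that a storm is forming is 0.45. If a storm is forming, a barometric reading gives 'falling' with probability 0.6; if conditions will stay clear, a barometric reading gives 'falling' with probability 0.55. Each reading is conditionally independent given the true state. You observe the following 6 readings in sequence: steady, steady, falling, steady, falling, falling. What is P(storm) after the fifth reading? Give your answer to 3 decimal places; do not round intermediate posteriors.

0.406

After 'steady': P(storm) = 0.4·0.4500 / (0.4·0.4500 + 0.45·0.5500) ≈ 0.4211
After 'steady': P(storm) = 0.4·0.4211 / (0.4·0.4211 + 0.45·0.5789) ≈ 0.3926
After 'falling': P(storm) = 0.6·0.3926 / (0.6·0.3926 + 0.55·0.6074) ≈ 0.4136
After 'steady': P(storm) = 0.4·0.4136 / (0.4·0.4136 + 0.45·0.5864) ≈ 0.3853
After 'falling': P(storm) = 0.6·0.3853 / (0.6·0.3853 + 0.55·0.6147) ≈ 0.4061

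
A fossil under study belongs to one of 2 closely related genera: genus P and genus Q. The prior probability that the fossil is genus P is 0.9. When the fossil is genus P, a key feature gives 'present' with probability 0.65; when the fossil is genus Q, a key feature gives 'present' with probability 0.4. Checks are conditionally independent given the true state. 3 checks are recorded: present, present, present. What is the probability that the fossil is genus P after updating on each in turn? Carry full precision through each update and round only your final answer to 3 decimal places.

0.975

After 'present': P(genus P) = 0.65·0.9000 / (0.65·0.9000 + 0.4·0.1000) ≈ 0.9360
After 'present': P(genus P) = 0.65·0.9360 / (0.65·0.9360 + 0.4·0.0640) ≈ 0.9596
After 'present': P(genus P) = 0.65·0.9596 / (0.65·0.9596 + 0.4·0.0404) ≈ 0.9748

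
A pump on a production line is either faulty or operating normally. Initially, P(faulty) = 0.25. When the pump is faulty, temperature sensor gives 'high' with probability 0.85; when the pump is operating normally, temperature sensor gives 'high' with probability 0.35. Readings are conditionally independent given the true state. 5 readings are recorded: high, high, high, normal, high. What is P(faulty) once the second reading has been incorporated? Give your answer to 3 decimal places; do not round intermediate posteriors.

0.663

Each posterior becomes the prior for the next update.
After 'high': P(faulty) = 0.85·0.2500 / (0.85·0.2500 + 0.35·0.7500) ≈ 0.4474
After 'high': P(faulty) = 0.85·0.4474 / (0.85·0.4474 + 0.35·0.5526) ≈ 0.6628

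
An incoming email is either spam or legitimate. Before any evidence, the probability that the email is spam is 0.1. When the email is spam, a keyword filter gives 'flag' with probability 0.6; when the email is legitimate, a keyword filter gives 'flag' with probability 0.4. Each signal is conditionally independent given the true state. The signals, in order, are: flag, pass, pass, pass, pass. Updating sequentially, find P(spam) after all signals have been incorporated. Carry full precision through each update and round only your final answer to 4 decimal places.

After 'flag': P(spam) = 0.6·0.1000 / (0.6·0.1000 + 0.4·0.9000) ≈ 0.1429
After 'pass': P(spam) = 0.4·0.1429 / (0.4·0.1429 + 0.6·0.8571) ≈ 0.1000
After 'pass': P(spam) = 0.4·0.1000 / (0.4·0.1000 + 0.6·0.9000) ≈ 0.0690
After 'pass': P(spam) = 0.4·0.0690 / (0.4·0.0690 + 0.6·0.9310) ≈ 0.0471
After 'pass': P(spam) = 0.4·0.0471 / (0.4·0.0471 + 0.6·0.9529) ≈ 0.0319

0.0319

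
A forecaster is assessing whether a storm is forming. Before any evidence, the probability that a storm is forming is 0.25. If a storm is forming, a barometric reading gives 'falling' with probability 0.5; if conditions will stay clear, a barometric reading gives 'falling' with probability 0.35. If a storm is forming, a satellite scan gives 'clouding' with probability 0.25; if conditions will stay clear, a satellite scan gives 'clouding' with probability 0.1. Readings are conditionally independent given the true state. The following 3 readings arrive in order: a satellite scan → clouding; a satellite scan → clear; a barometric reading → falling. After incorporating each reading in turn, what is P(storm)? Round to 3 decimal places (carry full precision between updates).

0.498

After a satellite scan='clouding': P(storm) = 0.25·0.2500 / (0.25·0.2500 + 0.1·0.7500) ≈ 0.4545
After a satellite scan='clear': P(storm) = 0.75·0.4545 / (0.75·0.4545 + 0.9·0.5455) ≈ 0.4098
After a barometric reading='falling': P(storm) = 0.5·0.4098 / (0.5·0.4098 + 0.35·0.5902) ≈ 0.4980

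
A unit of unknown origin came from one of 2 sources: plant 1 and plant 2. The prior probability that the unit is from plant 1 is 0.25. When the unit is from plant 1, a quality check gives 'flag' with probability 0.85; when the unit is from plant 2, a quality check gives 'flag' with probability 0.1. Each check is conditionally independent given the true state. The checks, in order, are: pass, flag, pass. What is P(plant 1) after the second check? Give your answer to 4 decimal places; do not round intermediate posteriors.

After 'pass': P(plant 1) = 0.15·0.2500 / (0.15·0.2500 + 0.9·0.7500) ≈ 0.0526
After 'flag': P(plant 1) = 0.85·0.0526 / (0.85·0.0526 + 0.1·0.9474) ≈ 0.3208

0.3208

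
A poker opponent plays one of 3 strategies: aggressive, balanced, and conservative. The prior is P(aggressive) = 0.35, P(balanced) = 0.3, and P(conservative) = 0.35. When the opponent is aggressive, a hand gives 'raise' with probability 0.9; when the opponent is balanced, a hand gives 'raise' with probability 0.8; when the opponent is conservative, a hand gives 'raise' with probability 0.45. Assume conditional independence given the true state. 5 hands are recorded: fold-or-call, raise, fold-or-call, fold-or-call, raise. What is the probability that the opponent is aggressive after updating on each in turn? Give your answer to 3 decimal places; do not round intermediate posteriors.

Each posterior becomes the prior for the next update.
After 'fold-or-call': normaliser = 0.1·0.3500 + 0.2·0.3000 + 0.55·0.3500; P(aggressive) ≈ 0.1217, P(balanced) ≈ 0.2087, P(conservative) ≈ 0.6696
After 'raise': normaliser = 0.9·0.1217 + 0.8·0.2087 + 0.45·0.6696; P(aggressive) ≈ 0.1896, P(balanced) ≈ 0.2889, P(conservative) ≈ 0.5214
After 'fold-or-call': normaliser = 0.1·0.1896 + 0.2·0.2889 + 0.55·0.5214; P(aggressive) ≈ 0.0522, P(balanced) ≈ 0.1590, P(conservative) ≈ 0.7889
After 'fold-or-call': normaliser = 0.1·0.0522 + 0.2·0.1590 + 0.55·0.7889; P(aggressive) ≈ 0.0111, P(balanced) ≈ 0.0675, P(conservative) ≈ 0.9214
After 'raise': normaliser = 0.9·0.0111 + 0.8·0.0675 + 0.45·0.9214; P(aggressive) ≈ 0.0208, P(balanced) ≈ 0.1128, P(conservative) ≈ 0.8663

0.021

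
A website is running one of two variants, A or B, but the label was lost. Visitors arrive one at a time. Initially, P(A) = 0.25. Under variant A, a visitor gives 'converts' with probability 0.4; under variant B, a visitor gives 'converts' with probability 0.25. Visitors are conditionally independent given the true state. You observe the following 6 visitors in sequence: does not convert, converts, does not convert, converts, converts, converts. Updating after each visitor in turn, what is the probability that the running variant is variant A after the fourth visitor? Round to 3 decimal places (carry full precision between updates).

After 'does not convert': P(A) = 0.6·0.2500 / (0.6·0.2500 + 0.75·0.7500) ≈ 0.2105
After 'converts': P(A) = 0.4·0.2105 / (0.4·0.2105 + 0.25·0.7895) ≈ 0.2991
After 'does not convert': P(A) = 0.6·0.2991 / (0.6·0.2991 + 0.75·0.7009) ≈ 0.2545
After 'converts': P(A) = 0.4·0.2545 / (0.4·0.2545 + 0.25·0.7455) ≈ 0.3532

0.353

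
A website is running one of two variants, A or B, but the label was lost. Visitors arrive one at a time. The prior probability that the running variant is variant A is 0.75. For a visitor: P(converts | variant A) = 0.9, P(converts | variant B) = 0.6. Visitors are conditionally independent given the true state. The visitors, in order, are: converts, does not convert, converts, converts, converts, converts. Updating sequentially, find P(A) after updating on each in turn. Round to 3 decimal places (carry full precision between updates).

0.851

After 'converts': P(A) = 0.9·0.7500 / (0.9·0.7500 + 0.6·0.2500) ≈ 0.8182
After 'does not convert': P(A) = 0.1·0.8182 / (0.1·0.8182 + 0.4·0.1818) ≈ 0.5294
After 'converts': P(A) = 0.9·0.5294 / (0.9·0.5294 + 0.6·0.4706) ≈ 0.6279
After 'converts': P(A) = 0.9·0.6279 / (0.9·0.6279 + 0.6·0.3721) ≈ 0.7168
After 'converts': P(A) = 0.9·0.7168 / (0.9·0.7168 + 0.6·0.2832) ≈ 0.7915
After 'converts': P(A) = 0.9·0.7915 / (0.9·0.7915 + 0.6·0.2085) ≈ 0.8506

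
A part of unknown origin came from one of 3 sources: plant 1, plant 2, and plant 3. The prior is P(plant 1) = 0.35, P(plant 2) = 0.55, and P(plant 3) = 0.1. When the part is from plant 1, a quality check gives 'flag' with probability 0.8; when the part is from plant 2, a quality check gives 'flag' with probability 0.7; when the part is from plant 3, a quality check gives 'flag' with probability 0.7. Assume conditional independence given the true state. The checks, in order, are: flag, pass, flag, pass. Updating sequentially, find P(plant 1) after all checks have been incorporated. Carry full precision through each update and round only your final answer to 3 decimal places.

After 'flag': normaliser = 0.8·0.3500 + 0.7·0.5500 + 0.7·0.1000; P(plant 1) ≈ 0.3810, P(plant 2) ≈ 0.5238, P(plant 3) ≈ 0.0952
After 'pass': normaliser = 0.2·0.3810 + 0.3·0.5238 + 0.3·0.0952; P(plant 1) ≈ 0.2909, P(plant 2) ≈ 0.6000, P(plant 3) ≈ 0.1091
After 'flag': normaliser = 0.8·0.2909 + 0.7·0.6000 + 0.7·0.1091; P(plant 1) ≈ 0.3192, P(plant 2) ≈ 0.5761, P(plant 3) ≈ 0.1047
After 'pass': normaliser = 0.2·0.3192 + 0.3·0.5761 + 0.3·0.1047; P(plant 1) ≈ 0.2381, P(plant 2) ≈ 0.6447, P(plant 3) ≈ 0.1172

0.238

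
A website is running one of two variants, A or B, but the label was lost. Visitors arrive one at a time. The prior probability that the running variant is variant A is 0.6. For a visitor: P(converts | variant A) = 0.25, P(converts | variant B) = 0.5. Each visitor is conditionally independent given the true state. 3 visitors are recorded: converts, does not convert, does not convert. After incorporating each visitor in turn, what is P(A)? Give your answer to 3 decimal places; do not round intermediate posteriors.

0.628

Each posterior becomes the prior for the next update.
After 'converts': P(A) = 0.25·0.6000 / (0.25·0.6000 + 0.5·0.4000) ≈ 0.4286
After 'does not convert': P(A) = 0.75·0.4286 / (0.75·0.4286 + 0.5·0.5714) ≈ 0.5294
After 'does not convert': P(A) = 0.75·0.5294 / (0.75·0.5294 + 0.5·0.4706) ≈ 0.6279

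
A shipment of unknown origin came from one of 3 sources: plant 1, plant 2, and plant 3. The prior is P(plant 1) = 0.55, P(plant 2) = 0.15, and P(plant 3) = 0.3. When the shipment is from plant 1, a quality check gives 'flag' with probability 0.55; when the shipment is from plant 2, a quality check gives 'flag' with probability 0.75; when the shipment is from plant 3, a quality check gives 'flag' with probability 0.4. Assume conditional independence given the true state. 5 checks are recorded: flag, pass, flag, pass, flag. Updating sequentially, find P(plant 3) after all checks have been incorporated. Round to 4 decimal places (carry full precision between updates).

0.2351

Apply Bayes' rule sequentially, carrying P(plant 3) forward.
After 'flag': normaliser = 0.55·0.5500 + 0.75·0.1500 + 0.4·0.3000; P(plant 1) ≈ 0.5654, P(plant 2) ≈ 0.2103, P(plant 3) ≈ 0.2243
After 'pass': normaliser = 0.45·0.5654 + 0.25·0.2103 + 0.6·0.2243; P(plant 1) ≈ 0.5762, P(plant 2) ≈ 0.1190, P(plant 3) ≈ 0.3048
After 'flag': normaliser = 0.55·0.5762 + 0.75·0.1190 + 0.4·0.3048; P(plant 1) ≈ 0.6001, P(plant 2) ≈ 0.1691, P(plant 3) ≈ 0.2308
After 'pass': normaliser = 0.45·0.6001 + 0.25·0.1691 + 0.6·0.2308; P(plant 1) ≈ 0.5990, P(plant 2) ≈ 0.0938, P(plant 3) ≈ 0.3072
After 'flag': normaliser = 0.55·0.5990 + 0.75·0.0938 + 0.4·0.3072; P(plant 1) ≈ 0.6303, P(plant 2) ≈ 0.1345, P(plant 3) ≈ 0.2351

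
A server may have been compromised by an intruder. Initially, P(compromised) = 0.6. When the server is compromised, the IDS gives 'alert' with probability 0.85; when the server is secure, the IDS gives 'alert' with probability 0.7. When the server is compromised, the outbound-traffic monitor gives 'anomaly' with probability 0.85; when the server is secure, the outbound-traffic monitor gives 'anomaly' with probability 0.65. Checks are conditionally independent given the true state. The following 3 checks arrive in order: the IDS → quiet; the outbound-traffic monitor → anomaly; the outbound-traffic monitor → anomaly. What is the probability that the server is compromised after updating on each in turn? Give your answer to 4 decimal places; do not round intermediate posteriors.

0.5619

After the IDS='quiet': P(compromised) = 0.15·0.6000 / (0.15·0.6000 + 0.3·0.4000) ≈ 0.4286
After the outbound-traffic monitor='anomaly': P(compromised) = 0.85·0.4286 / (0.85·0.4286 + 0.65·0.5714) ≈ 0.4951
After the outbound-traffic monitor='anomaly': P(compromised) = 0.85·0.4951 / (0.85·0.4951 + 0.65·0.5049) ≈ 0.5619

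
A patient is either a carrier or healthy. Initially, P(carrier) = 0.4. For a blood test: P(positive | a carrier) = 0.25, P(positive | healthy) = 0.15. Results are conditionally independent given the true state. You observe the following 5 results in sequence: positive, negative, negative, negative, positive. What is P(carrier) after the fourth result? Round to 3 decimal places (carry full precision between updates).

After 'positive': P(carrier) = 0.25·0.4000 / (0.25·0.4000 + 0.15·0.6000) ≈ 0.5263
After 'negative': P(carrier) = 0.75·0.5263 / (0.75·0.5263 + 0.85·0.4737) ≈ 0.4950
After 'negative': P(carrier) = 0.75·0.4950 / (0.75·0.4950 + 0.85·0.5050) ≈ 0.4638
After 'negative': P(carrier) = 0.75·0.4638 / (0.75·0.4638 + 0.85·0.5362) ≈ 0.4329

0.433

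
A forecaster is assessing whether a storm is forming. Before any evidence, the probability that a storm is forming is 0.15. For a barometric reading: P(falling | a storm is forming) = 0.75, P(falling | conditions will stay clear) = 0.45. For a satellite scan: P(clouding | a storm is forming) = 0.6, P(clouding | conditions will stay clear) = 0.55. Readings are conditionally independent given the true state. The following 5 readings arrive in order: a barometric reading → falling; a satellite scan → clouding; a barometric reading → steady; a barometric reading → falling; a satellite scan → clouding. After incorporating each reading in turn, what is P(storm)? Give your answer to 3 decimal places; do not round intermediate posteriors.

After a barometric reading='falling': P(storm) = 0.75·0.1500 / (0.75·0.1500 + 0.45·0.8500) ≈ 0.2273
After a satellite scan='clouding': P(storm) = 0.6·0.2273 / (0.6·0.2273 + 0.55·0.7727) ≈ 0.2429
After a barometric reading='steady': P(storm) = 0.25·0.2429 / (0.25·0.2429 + 0.55·0.7571) ≈ 0.1273
After a barometric reading='falling': P(storm) = 0.75·0.1273 / (0.75·0.1273 + 0.45·0.8727) ≈ 0.1955
After a satellite scan='clouding': P(storm) = 0.6·0.1955 / (0.6·0.1955 + 0.55·0.8045) ≈ 0.2096

0.210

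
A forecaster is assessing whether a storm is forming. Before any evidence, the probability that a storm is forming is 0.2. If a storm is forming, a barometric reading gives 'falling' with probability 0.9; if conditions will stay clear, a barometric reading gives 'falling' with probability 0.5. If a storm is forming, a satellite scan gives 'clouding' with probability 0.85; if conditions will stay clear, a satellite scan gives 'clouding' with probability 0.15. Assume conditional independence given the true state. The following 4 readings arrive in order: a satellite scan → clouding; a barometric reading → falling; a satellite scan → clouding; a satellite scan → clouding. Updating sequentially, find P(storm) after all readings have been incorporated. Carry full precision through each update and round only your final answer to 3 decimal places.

After a satellite scan='clouding': P(storm) = 0.85·0.2000 / (0.85·0.2000 + 0.15·0.8000) ≈ 0.5862
After a barometric reading='falling': P(storm) = 0.9·0.5862 / (0.9·0.5862 + 0.5·0.4138) ≈ 0.7183
After a satellite scan='clouding': P(storm) = 0.85·0.7183 / (0.85·0.7183 + 0.15·0.2817) ≈ 0.9353
After a satellite scan='clouding': P(storm) = 0.85·0.9353 / (0.85·0.9353 + 0.15·0.0647) ≈ 0.9879

0.988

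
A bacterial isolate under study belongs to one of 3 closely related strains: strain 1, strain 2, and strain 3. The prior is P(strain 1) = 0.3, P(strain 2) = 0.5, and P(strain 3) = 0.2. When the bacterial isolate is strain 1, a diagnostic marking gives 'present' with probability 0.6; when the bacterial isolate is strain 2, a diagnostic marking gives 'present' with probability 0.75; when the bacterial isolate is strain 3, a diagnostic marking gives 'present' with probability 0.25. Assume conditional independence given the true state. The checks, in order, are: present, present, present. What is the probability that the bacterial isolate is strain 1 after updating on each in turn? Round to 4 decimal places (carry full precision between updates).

Each posterior becomes the prior for the next update.
After 'present': normaliser = 0.6·0.3000 + 0.75·0.5000 + 0.25·0.2000; P(strain 1) ≈ 0.2975, P(strain 2) ≈ 0.6198, P(strain 3) ≈ 0.0826
After 'present': normaliser = 0.6·0.2975 + 0.75·0.6198 + 0.25·0.0826; P(strain 1) ≈ 0.2688, P(strain 2) ≈ 0.7001, P(strain 3) ≈ 0.0311
After 'present': normaliser = 0.6·0.2688 + 0.75·0.7001 + 0.25·0.0311; P(strain 1) ≈ 0.2324, P(strain 2) ≈ 0.7564, P(strain 3) ≈ 0.0112

0.2324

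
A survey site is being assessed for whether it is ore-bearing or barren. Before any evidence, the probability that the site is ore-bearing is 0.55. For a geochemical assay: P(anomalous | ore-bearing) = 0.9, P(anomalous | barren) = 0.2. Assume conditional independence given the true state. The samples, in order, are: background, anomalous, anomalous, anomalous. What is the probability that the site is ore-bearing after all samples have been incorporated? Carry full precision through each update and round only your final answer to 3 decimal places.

After 'background': P(ore) = 0.1·0.5500 / (0.1·0.5500 + 0.8·0.4500) ≈ 0.1325
After 'anomalous': P(ore) = 0.9·0.1325 / (0.9·0.1325 + 0.2·0.8675) ≈ 0.4074
After 'anomalous': P(ore) = 0.9·0.4074 / (0.9·0.4074 + 0.2·0.5926) ≈ 0.7557
After 'anomalous': P(ore) = 0.9·0.7557 / (0.9·0.7557 + 0.2·0.2443) ≈ 0.9330

0.933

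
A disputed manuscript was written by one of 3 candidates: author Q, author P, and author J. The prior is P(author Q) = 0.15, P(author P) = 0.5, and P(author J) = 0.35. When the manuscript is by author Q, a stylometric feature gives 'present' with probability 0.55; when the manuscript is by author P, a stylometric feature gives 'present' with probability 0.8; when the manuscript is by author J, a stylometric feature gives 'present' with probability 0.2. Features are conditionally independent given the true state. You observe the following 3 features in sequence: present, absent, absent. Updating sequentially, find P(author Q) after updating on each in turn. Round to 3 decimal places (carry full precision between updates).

After 'present': normaliser = 0.55·0.1500 + 0.8·0.5000 + 0.2·0.3500; P(author Q) ≈ 0.1493, P(author P) ≈ 0.7240, P(author J) ≈ 0.1267
After 'absent': normaliser = 0.45·0.1493 + 0.2·0.7240 + 0.8·0.1267; P(author Q) ≈ 0.2144, P(author P) ≈ 0.4621, P(author J) ≈ 0.3235
After 'absent': normaliser = 0.45·0.2144 + 0.2·0.4621 + 0.8·0.3235; P(author Q) ≈ 0.2155, P(author P) ≈ 0.2064, P(author J) ≈ 0.5780

0.216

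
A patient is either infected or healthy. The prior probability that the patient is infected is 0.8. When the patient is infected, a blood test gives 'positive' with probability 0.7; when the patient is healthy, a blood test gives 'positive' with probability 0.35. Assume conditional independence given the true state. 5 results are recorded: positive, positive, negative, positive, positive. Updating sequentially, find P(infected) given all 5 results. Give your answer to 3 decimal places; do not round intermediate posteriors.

0.967

After 'positive': P(infected) = 0.7·0.8000 / (0.7·0.8000 + 0.35·0.2000) ≈ 0.8889
After 'positive': P(infected) = 0.7·0.8889 / (0.7·0.8889 + 0.35·0.1111) ≈ 0.9412
After 'negative': P(infected) = 0.3·0.9412 / (0.3·0.9412 + 0.65·0.0588) ≈ 0.8807
After 'positive': P(infected) = 0.7·0.8807 / (0.7·0.8807 + 0.35·0.1193) ≈ 0.9366
After 'positive': P(infected) = 0.7·0.9366 / (0.7·0.9366 + 0.35·0.0634) ≈ 0.9673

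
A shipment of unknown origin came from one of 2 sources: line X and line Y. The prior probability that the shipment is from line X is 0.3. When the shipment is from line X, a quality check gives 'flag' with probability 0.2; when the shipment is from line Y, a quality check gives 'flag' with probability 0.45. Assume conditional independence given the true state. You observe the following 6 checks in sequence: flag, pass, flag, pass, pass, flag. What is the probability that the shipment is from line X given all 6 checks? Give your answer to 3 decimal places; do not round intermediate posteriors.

After 'flag': P(line X) = 0.2·0.3000 / (0.2·0.3000 + 0.45·0.7000) ≈ 0.1600
After 'pass': P(line X) = 0.8·0.1600 / (0.8·0.1600 + 0.55·0.8400) ≈ 0.2169
After 'flag': P(line X) = 0.2·0.2169 / (0.2·0.2169 + 0.45·0.7831) ≈ 0.1096
After 'pass': P(line X) = 0.8·0.1096 / (0.8·0.1096 + 0.55·0.8904) ≈ 0.1519
After 'pass': P(line X) = 0.8·0.1519 / (0.8·0.1519 + 0.55·0.8481) ≈ 0.2067
After 'flag': P(line X) = 0.2·0.2067 / (0.2·0.2067 + 0.45·0.7933) ≈ 0.1038

0.104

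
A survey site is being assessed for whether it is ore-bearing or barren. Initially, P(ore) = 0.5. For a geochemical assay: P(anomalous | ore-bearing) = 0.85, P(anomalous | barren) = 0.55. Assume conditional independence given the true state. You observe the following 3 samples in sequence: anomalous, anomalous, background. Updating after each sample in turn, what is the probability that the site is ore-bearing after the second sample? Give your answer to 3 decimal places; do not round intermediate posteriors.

0.705

Each posterior becomes the prior for the next update.
After 'anomalous': P(ore) = 0.85·0.5000 / (0.85·0.5000 + 0.55·0.5000) ≈ 0.6071
After 'anomalous': P(ore) = 0.85·0.6071 / (0.85·0.6071 + 0.55·0.3929) ≈ 0.7049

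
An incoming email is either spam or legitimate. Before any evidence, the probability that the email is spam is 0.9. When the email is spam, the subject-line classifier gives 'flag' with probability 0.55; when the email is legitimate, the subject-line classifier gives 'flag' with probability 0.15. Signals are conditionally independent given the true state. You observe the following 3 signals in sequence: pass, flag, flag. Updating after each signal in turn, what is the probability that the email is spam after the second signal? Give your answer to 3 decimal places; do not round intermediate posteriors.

After 'pass': P(spam) = 0.45·0.9000 / (0.45·0.9000 + 0.85·0.1000) ≈ 0.8265
After 'flag': P(spam) = 0.55·0.8265 / (0.55·0.8265 + 0.15·0.1735) ≈ 0.9459

0.946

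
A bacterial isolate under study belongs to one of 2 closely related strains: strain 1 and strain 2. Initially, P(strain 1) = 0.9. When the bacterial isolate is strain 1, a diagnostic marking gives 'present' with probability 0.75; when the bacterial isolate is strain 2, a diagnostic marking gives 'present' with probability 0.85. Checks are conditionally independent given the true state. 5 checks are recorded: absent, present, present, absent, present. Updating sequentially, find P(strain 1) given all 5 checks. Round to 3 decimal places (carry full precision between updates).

0.945

Each posterior becomes the prior for the next update.
After 'absent': P(strain 1) = 0.25·0.9000 / (0.25·0.9000 + 0.15·0.1000) ≈ 0.9375
After 'present': P(strain 1) = 0.75·0.9375 / (0.75·0.9375 + 0.85·0.0625) ≈ 0.9298
After 'present': P(strain 1) = 0.75·0.9298 / (0.75·0.9298 + 0.85·0.0702) ≈ 0.9211
After 'absent': P(strain 1) = 0.25·0.9211 / (0.25·0.9211 + 0.15·0.0789) ≈ 0.9511
After 'present': P(strain 1) = 0.75·0.9511 / (0.75·0.9511 + 0.85·0.0489) ≈ 0.9450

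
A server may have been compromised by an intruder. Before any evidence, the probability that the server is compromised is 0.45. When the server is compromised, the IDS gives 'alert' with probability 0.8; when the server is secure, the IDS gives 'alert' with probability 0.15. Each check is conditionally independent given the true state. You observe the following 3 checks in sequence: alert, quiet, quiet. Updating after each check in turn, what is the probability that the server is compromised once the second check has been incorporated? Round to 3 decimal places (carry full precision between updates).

0.507

After 'alert': P(compromised) = 0.8·0.4500 / (0.8·0.4500 + 0.15·0.5500) ≈ 0.8136
After 'quiet': P(compromised) = 0.2·0.8136 / (0.2·0.8136 + 0.85·0.1864) ≈ 0.5066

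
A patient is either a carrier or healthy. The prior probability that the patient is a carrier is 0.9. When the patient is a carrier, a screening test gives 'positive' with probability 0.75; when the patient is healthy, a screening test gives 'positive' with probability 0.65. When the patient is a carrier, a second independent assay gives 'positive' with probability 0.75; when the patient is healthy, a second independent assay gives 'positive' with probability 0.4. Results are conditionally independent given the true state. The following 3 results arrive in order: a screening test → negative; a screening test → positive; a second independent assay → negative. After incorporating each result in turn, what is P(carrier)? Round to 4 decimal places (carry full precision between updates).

0.7555

After a screening test='negative': P(carrier) = 0.25·0.9000 / (0.25·0.9000 + 0.35·0.1000) ≈ 0.8654
After a screening test='positive': P(carrier) = 0.75·0.8654 / (0.75·0.8654 + 0.65·0.1346) ≈ 0.8812
After a second independent assay='negative': P(carrier) = 0.25·0.8812 / (0.25·0.8812 + 0.6·0.1188) ≈ 0.7555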